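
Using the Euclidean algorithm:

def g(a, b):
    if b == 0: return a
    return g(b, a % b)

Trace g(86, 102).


g(86, 102) = g(102, 86)
g(102, 86) = g(86, 16)
g(86, 16) = g(16, 6)
g(16, 6) = g(6, 4)
g(6, 4) = g(4, 2)
g(4, 2) = g(2, 0)
g(2, 0) = 2  (base case)

2


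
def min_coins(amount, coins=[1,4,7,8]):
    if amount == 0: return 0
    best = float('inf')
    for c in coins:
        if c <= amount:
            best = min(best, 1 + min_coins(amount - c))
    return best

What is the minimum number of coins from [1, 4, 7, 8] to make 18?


Building up with DP:
min_coins(0) = 0
min_coins(1) = min(1+min_coins(0)=1+0=1) = 1
min_coins(2) = min(1+min_coins(1)=1+1=2) = 2
min_coins(3) = min(1+min_coins(2)=1+2=3) = 3
min_coins(4) = min(1+min_coins(3)=1+3=4, 1+min_coins(0)=1+0=1) = 1
min_coins(5) = min(1+min_coins(4)=1+1=2, 1+min_coins(1)=1+1=2) = 2
min_coins(6) = min(1+min_coins(5)=1+2=3, 1+min_coins(2)=1+2=3) = 3
min_coins(7) = min(1+min_coins(6)=1+3=4, 1+min_coins(3)=1+3=4, 1+min_coins(0)=1+0=1) = 1
min_coins(8) = min(1+min_coins(7)=1+1=2, 1+min_coins(4)=1+1=2, 1+min_coins(1)=1+1=2, 1+min_coins(0)=1+0=1) = 1
min_coins(9) = min(1+min_coins(8)=1+1=2, 1+min_coins(5)=1+2=3, 1+min_coins(2)=1+2=3, 1+min_coins(1)=1+1=2) = 2
min_coins(10) = min(1+min_coins(9)=1+2=3, 1+min_coins(6)=1+3=4, 1+min_coins(3)=1+3=4, 1+min_coins(2)=1+2=3) = 3
min_coins(11) = min(1+min_coins(10)=1+3=4, 1+min_coins(7)=1+1=2, 1+min_coins(4)=1+1=2, 1+min_coins(3)=1+3=4) = 2
min_coins(12) = min(1+min_coins(11)=1+2=3, 1+min_coins(8)=1+1=2, 1+min_coins(5)=1+2=3, 1+min_coins(4)=1+1=2) = 2
min_coins(13) = min(1+min_coins(12)=1+2=3, 1+min_coins(9)=1+2=3, 1+min_coins(6)=1+3=4, 1+min_coins(5)=1+2=3) = 3
min_coins(14) = min(1+min_coins(13)=1+3=4, 1+min_coins(10)=1+3=4, 1+min_coins(7)=1+1=2, 1+min_coins(6)=1+3=4) = 2
min_coins(15) = min(1+min_coins(14)=1+2=3, 1+min_coins(11)=1+2=3, 1+min_coins(8)=1+1=2, 1+min_coins(7)=1+1=2) = 2
min_coins(16) = min(1+min_coins(15)=1+2=3, 1+min_coins(12)=1+2=3, 1+min_coins(9)=1+2=3, 1+min_coins(8)=1+1=2) = 2
min_coins(17) = min(1+min_coins(16)=1+2=3, 1+min_coins(13)=1+3=4, 1+min_coins(10)=1+3=4, 1+min_coins(9)=1+2=3) = 3
min_coins(18) = min(1+min_coins(17)=1+3=4, 1+min_coins(14)=1+2=3, 1+min_coins(11)=1+2=3, 1+min_coins(10)=1+3=4) = 3

3


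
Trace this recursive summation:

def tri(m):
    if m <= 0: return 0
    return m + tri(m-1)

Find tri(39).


tri(39)
= 39 + 38 + 37 + 36 + 35 + 34 + 33 + 32 + 31 + 30 + 29 + 28 + 27 + 26 + 25 + 24 + 23 + 22 + 21 + 20 + 19 + 18 + 17 + 16 + 15 + 14 + 13 + 12 + 11 + 10 + 9 + 8 + 7 + 6 + 5 + 4 + 3 + 2 + 1 + tri(0)
= 39 + 38 + 37 + 36 + 35 + 34 + 33 + 32 + 31 + 30 + 29 + 28 + 27 + 26 + 25 + 24 + 23 + 22 + 21 + 20 + 19 + 18 + 17 + 16 + 15 + 14 + 13 + 12 + 11 + 10 + 9 + 8 + 7 + 6 + 5 + 4 + 3 + 2 + 1 + 0
= 780

780


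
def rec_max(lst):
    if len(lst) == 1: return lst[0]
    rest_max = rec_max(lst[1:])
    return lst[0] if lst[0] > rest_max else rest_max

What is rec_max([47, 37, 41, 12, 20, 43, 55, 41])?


rec_max([47, 37, 41, 12, 20, 43, 55, 41]): compare 47 with rec_max([37, 41, 12, 20, 43, 55, 41])
rec_max([37, 41, 12, 20, 43, 55, 41]): compare 37 with rec_max([41, 12, 20, 43, 55, 41])
rec_max([41, 12, 20, 43, 55, 41]): compare 41 with rec_max([12, 20, 43, 55, 41])
rec_max([12, 20, 43, 55, 41]): compare 12 with rec_max([20, 43, 55, 41])
rec_max([20, 43, 55, 41]): compare 20 with rec_max([43, 55, 41])
rec_max([43, 55, 41]): compare 43 with rec_max([55, 41])
rec_max([55, 41]): compare 55 with rec_max([41])
rec_max([41]) = 41  (base case)
Compare 55 with 41 -> 55
Compare 43 with 55 -> 55
Compare 20 with 55 -> 55
Compare 12 with 55 -> 55
Compare 41 with 55 -> 55
Compare 37 with 55 -> 55
Compare 47 with 55 -> 55

55


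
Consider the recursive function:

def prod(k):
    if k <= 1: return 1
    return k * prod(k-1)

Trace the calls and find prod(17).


prod(17)
= 17 * prod(16)
= 17 * 16 * prod(15)
= 17 * 16 * 15 * prod(14)
= 17 * 16 * 15 * 14 * prod(13)
= 17 * 16 * 15 * 14 * 13 * prod(12)
= 17 * 16 * 15 * 14 * 13 * 12 * prod(11)
= 17 * 16 * 15 * 14 * 13 * 12 * 11 * prod(10)
= 17 * 16 * 15 * 14 * 13 * 12 * 11 * 10 * prod(9)
= 17 * 16 * 15 * 14 * 13 * 12 * 11 * 10 * 9 * prod(8)
= 17 * 16 * 15 * 14 * 13 * 12 * 11 * 10 * 9 * 8 * prod(7)
= 17 * 16 * 15 * 14 * 13 * 12 * 11 * 10 * 9 * 8 * 7 * prod(6)
= 17 * 16 * 15 * 14 * 13 * 12 * 11 * 10 * 9 * 8 * 7 * 6 * prod(5)
= 17 * 16 * 15 * 14 * 13 * 12 * 11 * 10 * 9 * 8 * 7 * 6 * 5 * prod(4)
= 17 * 16 * 15 * 14 * 13 * 12 * 11 * 10 * 9 * 8 * 7 * 6 * 5 * 4 * prod(3)
= 17 * 16 * 15 * 14 * 13 * 12 * 11 * 10 * 9 * 8 * 7 * 6 * 5 * 4 * 3 * prod(2)
= 17 * 16 * 15 * 14 * 13 * 12 * 11 * 10 * 9 * 8 * 7 * 6 * 5 * 4 * 3 * 2 * prod(1)
= 17 * 16 * 15 * 14 * 13 * 12 * 11 * 10 * 9 * 8 * 7 * 6 * 5 * 4 * 3 * 2 * 1
= 355687428096000

355687428096000


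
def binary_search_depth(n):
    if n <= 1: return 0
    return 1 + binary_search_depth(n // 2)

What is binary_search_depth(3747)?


3747 / 2 = 1873
1873 / 2 = 936
936 / 2 = 468
468 / 2 = 234
234 / 2 = 117
117 / 2 = 58
58 / 2 = 29
29 / 2 = 14
14 / 2 = 7
7 / 2 = 3
3 / 2 = 1
Reached 1 after 11 halvings

11


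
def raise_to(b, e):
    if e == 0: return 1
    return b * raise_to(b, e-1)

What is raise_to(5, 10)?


raise_to(5, 10)
= 5 * raise_to(5, 9)
= 5 * 5 * raise_to(5, 8)
= 5 * 5 * 5 * raise_to(5, 7)
= 5 * 5 * 5 * 5 * raise_to(5, 6)
= 5 * 5 * 5 * 5 * 5 * raise_to(5, 5)
= 5 * 5 * 5 * 5 * 5 * 5 * raise_to(5, 4)
= 5 * 5 * 5 * 5 * 5 * 5 * 5 * raise_to(5, 3)
= 5 * 5 * 5 * 5 * 5 * 5 * 5 * 5 * raise_to(5, 2)
= 5 * 5 * 5 * 5 * 5 * 5 * 5 * 5 * 5 * raise_to(5, 1)
= 5 * 5 * 5 * 5 * 5 * 5 * 5 * 5 * 5 * 5 * raise_to(5, 0)
= 5 * 5 * 5 * 5 * 5 * 5 * 5 * 5 * 5 * 5 * 1
= 9765625

9765625


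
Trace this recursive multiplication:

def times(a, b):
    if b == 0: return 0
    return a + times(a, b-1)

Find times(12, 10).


times(12, 10) = 12 + times(12, 9)
times(12, 9) = 12 + times(12, 8)
times(12, 8) = 12 + times(12, 7)
times(12, 7) = 12 + times(12, 6)
times(12, 6) = 12 + times(12, 5)
times(12, 5) = 12 + times(12, 4)
times(12, 4) = 12 + times(12, 3)
times(12, 3) = 12 + times(12, 2)
times(12, 2) = 12 + times(12, 1)
times(12, 1) = 12 + times(12, 0)
times(12, 0) = 0  (base case)
Total: 12 + 12 + 12 + 12 + 12 + 12 + 12 + 12 + 12 + 12 + 0 = 120

120


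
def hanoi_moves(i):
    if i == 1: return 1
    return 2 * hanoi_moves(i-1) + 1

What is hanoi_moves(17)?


hanoi_moves(17) = 2 * hanoi_moves(16) + 1
hanoi_moves(16) = 2 * hanoi_moves(15) + 1
hanoi_moves(15) = 2 * hanoi_moves(14) + 1
hanoi_moves(14) = 2 * hanoi_moves(13) + 1
hanoi_moves(13) = 2 * hanoi_moves(12) + 1
hanoi_moves(12) = 2 * hanoi_moves(11) + 1
hanoi_moves(11) = 2 * hanoi_moves(10) + 1
hanoi_moves(10) = 2 * hanoi_moves(9) + 1
hanoi_moves(9) = 2 * hanoi_moves(8) + 1
hanoi_moves(8) = 2 * hanoi_moves(7) + 1
hanoi_moves(7) = 2 * hanoi_moves(6) + 1
hanoi_moves(6) = 2 * hanoi_moves(5) + 1
hanoi_moves(5) = 2 * hanoi_moves(4) + 1
hanoi_moves(4) = 2 * hanoi_moves(3) + 1
hanoi_moves(3) = 2 * hanoi_moves(2) + 1
hanoi_moves(2) = 2 * hanoi_moves(1) + 1
hanoi_moves(1) = 1  (base case)
hanoi_moves(2) = 2 * 1 + 1 = 3
hanoi_moves(3) = 2 * 3 + 1 = 7
hanoi_moves(4) = 2 * 7 + 1 = 15
hanoi_moves(5) = 2 * 15 + 1 = 31
hanoi_moves(6) = 2 * 31 + 1 = 63
hanoi_moves(7) = 2 * 63 + 1 = 127
hanoi_moves(8) = 2 * 127 + 1 = 255
hanoi_moves(9) = 2 * 255 + 1 = 511
hanoi_moves(10) = 2 * 511 + 1 = 1023
hanoi_moves(11) = 2 * 1023 + 1 = 2047
hanoi_moves(12) = 2 * 2047 + 1 = 4095
hanoi_moves(13) = 2 * 4095 + 1 = 8191
hanoi_moves(14) = 2 * 8191 + 1 = 16383
hanoi_moves(15) = 2 * 16383 + 1 = 32767
hanoi_moves(16) = 2 * 32767 + 1 = 65535
hanoi_moves(17) = 2 * 65535 + 1 = 131071

131071


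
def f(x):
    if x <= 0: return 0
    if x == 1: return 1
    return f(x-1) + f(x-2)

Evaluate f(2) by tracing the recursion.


Computing f(2) bottom-up:
f(0) = 0
f(1) = 1
f(2) = f(1) + f(0) = 1 + 0 = 1

1


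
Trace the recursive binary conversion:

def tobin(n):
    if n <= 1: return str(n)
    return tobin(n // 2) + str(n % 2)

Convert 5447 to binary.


tobin(5447) = tobin(2723) + '1'
tobin(2723) = tobin(1361) + '1'
tobin(1361) = tobin(680) + '1'
tobin(680) = tobin(340) + '0'
tobin(340) = tobin(170) + '0'
tobin(170) = tobin(85) + '0'
tobin(85) = tobin(42) + '1'
tobin(42) = tobin(21) + '0'
tobin(21) = tobin(10) + '1'
tobin(10) = tobin(5) + '0'
tobin(5) = tobin(2) + '1'
tobin(2) = tobin(1) + '0'
tobin(1) = '1'  (base case)
Concatenating: '1' + '0' + '1' + '0' + '1' + '0' + '1' + '0' + '0' + '0' + '1' + '1' + '1' = '1010101000111'

1010101000111


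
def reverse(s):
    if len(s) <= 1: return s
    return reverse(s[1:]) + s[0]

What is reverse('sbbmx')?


reverse('sbbmx') = reverse('bbmx') + 's'
reverse('bbmx') = reverse('bmx') + 'b'
reverse('bmx') = reverse('mx') + 'b'
reverse('mx') = reverse('x') + 'm'
reverse('x') = 'x'  (base case)
Concatenating: 'x' + 'm' + 'b' + 'b' + 's' = 'xmbbs'

xmbbs


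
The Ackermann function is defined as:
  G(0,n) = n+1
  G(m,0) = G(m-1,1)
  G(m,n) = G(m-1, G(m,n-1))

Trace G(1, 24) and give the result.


G(1, 24) = G(0, G(1, 23))
  G(1, 23) = G(0, G(1, 22))
    G(1, 22) = G(0, G(1, 21))
      G(1, 21) = G(0, G(1, 20))
        G(1, 20) = G(0, G(1, 19))
          G(1, 19) = G(0, G(1, 18))
          G(1, 18) = G(0, G(1, 17))
          G(1, 17) = G(0, G(1, 16))
          G(1, 16) = G(0, G(1, 15))
          G(1, 15) = G(0, G(1, 14))
          G(1, 14) = G(0, G(1, 13))
          G(1, 13) = G(0, G(1, 12))
          G(1, 12) = G(0, G(1, 11))
          G(1, 11) = G(0, G(1, 10))
          G(1, 10) = G(0, G(1, 9))
          G(1, 9) = G(0, G(1, 8))
          G(1, 8) = G(0, G(1, 7))
          G(1, 7) = G(0, G(1, 6))
          G(1, 6) = G(0, G(1, 5))
          G(1, 5) = G(0, G(1, 4))
          G(1, 4) = G(0, G(1, 3))
          G(1, 3) = G(0, G(1, 2))
          G(1, 2) = G(0, G(1, 1))
          G(1, 1) = G(0, G(1, 0))
          G(1, 0) = G(0, 1)
... (trace truncated)
Result: G(1, 24) = 26

26


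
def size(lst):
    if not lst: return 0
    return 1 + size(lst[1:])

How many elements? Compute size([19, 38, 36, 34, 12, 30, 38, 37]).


size([19, 38, 36, 34, 12, 30, 38, 37]) = 1 + size([38, 36, 34, 12, 30, 38, 37])
size([38, 36, 34, 12, 30, 38, 37]) = 1 + size([36, 34, 12, 30, 38, 37])
size([36, 34, 12, 30, 38, 37]) = 1 + size([34, 12, 30, 38, 37])
size([34, 12, 30, 38, 37]) = 1 + size([12, 30, 38, 37])
size([12, 30, 38, 37]) = 1 + size([30, 38, 37])
size([30, 38, 37]) = 1 + size([38, 37])
size([38, 37]) = 1 + size([37])
size([37]) = 1 + size([])
size([]) = 0  (base case)
Unwinding: 1 + 1 + 1 + 1 + 1 + 1 + 1 + 1 + 0 = 8

8


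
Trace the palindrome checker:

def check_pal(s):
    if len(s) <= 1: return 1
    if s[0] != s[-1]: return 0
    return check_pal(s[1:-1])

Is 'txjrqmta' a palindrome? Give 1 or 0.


check_pal('txjrqmta'): s[0]='t' != s[-1]='a' -> return 0
Result: 0 (not a palindrome)

0


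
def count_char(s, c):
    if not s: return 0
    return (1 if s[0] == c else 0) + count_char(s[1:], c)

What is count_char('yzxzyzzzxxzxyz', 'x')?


s[0]='y' != 'x' -> 0
s[0]='z' != 'x' -> 0
s[0]='x' == 'x' -> 1
s[0]='z' != 'x' -> 0
s[0]='y' != 'x' -> 0
s[0]='z' != 'x' -> 0
s[0]='z' != 'x' -> 0
s[0]='z' != 'x' -> 0
s[0]='x' == 'x' -> 1
s[0]='x' == 'x' -> 1
s[0]='z' != 'x' -> 0
s[0]='x' == 'x' -> 1
s[0]='y' != 'x' -> 0
s[0]='z' != 'x' -> 0
Sum: 0 + 0 + 1 + 0 + 0 + 0 + 0 + 0 + 1 + 1 + 0 + 1 + 0 + 0 = 4

4


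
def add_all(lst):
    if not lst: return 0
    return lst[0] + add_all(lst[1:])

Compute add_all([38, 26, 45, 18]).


add_all([38, 26, 45, 18]) = 38 + add_all([26, 45, 18])
add_all([26, 45, 18]) = 26 + add_all([45, 18])
add_all([45, 18]) = 45 + add_all([18])
add_all([18]) = 18 + add_all([])
add_all([]) = 0  (base case)
Total: 38 + 26 + 45 + 18 + 0 = 127

127


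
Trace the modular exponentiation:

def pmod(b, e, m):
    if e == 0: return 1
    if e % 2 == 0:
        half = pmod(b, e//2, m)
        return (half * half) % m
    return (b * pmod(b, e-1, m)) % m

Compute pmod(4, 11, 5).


pmod(4, 11, 5): e is odd, compute pmod(4, 10, 5)
  pmod(4, 10, 5): e is even, compute pmod(4, 5, 5)
    pmod(4, 5, 5): e is odd, compute pmod(4, 4, 5)
      pmod(4, 4, 5): e is even, compute pmod(4, 2, 5)
        pmod(4, 2, 5): e is even, compute pmod(4, 1, 5)
          pmod(4, 1, 5): e is odd, compute pmod(4, 0, 5)
          pmod(4, 0, 5) = 1
          (4 * 1) % 5 = 4
        half=4, (4*4) % 5 = 1
      half=1, (1*1) % 5 = 1
    (4 * 1) % 5 = 4
  half=4, (4*4) % 5 = 1
(4 * 1) % 5 = 4

4


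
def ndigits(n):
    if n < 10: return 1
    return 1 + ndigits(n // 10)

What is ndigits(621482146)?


ndigits(621482146) = 1 + ndigits(62148214)
ndigits(62148214) = 1 + ndigits(6214821)
ndigits(6214821) = 1 + ndigits(621482)
ndigits(621482) = 1 + ndigits(62148)
ndigits(62148) = 1 + ndigits(6214)
ndigits(6214) = 1 + ndigits(621)
ndigits(621) = 1 + ndigits(62)
ndigits(62) = 1 + ndigits(6)
ndigits(6) = 1  (base case: 6 < 10)
Unwinding: 1 + 1 + 1 + 1 + 1 + 1 + 1 + 1 + 1 = 9

9


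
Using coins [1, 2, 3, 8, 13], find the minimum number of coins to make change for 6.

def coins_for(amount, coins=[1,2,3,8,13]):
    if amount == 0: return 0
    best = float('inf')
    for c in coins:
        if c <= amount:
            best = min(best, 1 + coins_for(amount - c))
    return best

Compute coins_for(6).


Building up with DP:
coins_for(0) = 0
coins_for(1) = min(1+coins_for(0)=1+0=1) = 1
coins_for(2) = min(1+coins_for(1)=1+1=2, 1+coins_for(0)=1+0=1) = 1
coins_for(3) = min(1+coins_for(2)=1+1=2, 1+coins_for(1)=1+1=2, 1+coins_for(0)=1+0=1) = 1
coins_for(4) = min(1+coins_for(3)=1+1=2, 1+coins_for(2)=1+1=2, 1+coins_for(1)=1+1=2) = 2
coins_for(5) = min(1+coins_for(4)=1+2=3, 1+coins_for(3)=1+1=2, 1+coins_for(2)=1+1=2) = 2
coins_for(6) = min(1+coins_for(5)=1+2=3, 1+coins_for(4)=1+2=3, 1+coins_for(3)=1+1=2) = 2

2


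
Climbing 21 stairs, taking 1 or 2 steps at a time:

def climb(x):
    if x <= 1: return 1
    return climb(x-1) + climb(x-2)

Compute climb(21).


Building up from base cases:
climb(0) = 1
climb(1) = 1
climb(2) = climb(1) + climb(0) = 1 + 1 = 2
climb(3) = climb(2) + climb(1) = 2 + 1 = 3
climb(4) = climb(3) + climb(2) = 3 + 2 = 5
climb(5) = climb(4) + climb(3) = 5 + 3 = 8
climb(6) = climb(5) + climb(4) = 8 + 5 = 13
climb(7) = climb(6) + climb(5) = 13 + 8 = 21
climb(8) = climb(7) + climb(6) = 21 + 13 = 34
climb(9) = climb(8) + climb(7) = 34 + 21 = 55
climb(10) = climb(9) + climb(8) = 55 + 34 = 89
climb(11) = climb(10) + climb(9) = 89 + 55 = 144
climb(12) = climb(11) + climb(10) = 144 + 89 = 233
climb(13) = climb(12) + climb(11) = 233 + 144 = 377
climb(14) = climb(13) + climb(12) = 377 + 233 = 610
climb(15) = climb(14) + climb(13) = 610 + 377 = 987
climb(16) = climb(15) + climb(14) = 987 + 610 = 1597
climb(17) = climb(16) + climb(15) = 1597 + 987 = 2584
climb(18) = climb(17) + climb(16) = 2584 + 1597 = 4181
climb(19) = climb(18) + climb(17) = 4181 + 2584 = 6765
climb(20) = climb(19) + climb(18) = 6765 + 4181 = 10946
climb(21) = climb(20) + climb(19) = 10946 + 6765 = 17711

17711


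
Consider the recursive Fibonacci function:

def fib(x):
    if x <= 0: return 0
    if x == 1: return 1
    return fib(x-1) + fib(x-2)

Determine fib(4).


Computing fib(4) bottom-up:
fib(0) = 0
fib(1) = 1
fib(2) = fib(1) + fib(0) = 1 + 0 = 1
fib(3) = fib(2) + fib(1) = 1 + 1 = 2
fib(4) = fib(3) + fib(2) = 2 + 1 = 3

3


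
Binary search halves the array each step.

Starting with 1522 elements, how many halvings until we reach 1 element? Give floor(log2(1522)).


1522 / 2 = 761
761 / 2 = 380
380 / 2 = 190
190 / 2 = 95
95 / 2 = 47
47 / 2 = 23
23 / 2 = 11
11 / 2 = 5
5 / 2 = 2
2 / 2 = 1
Reached 1 after 10 halvings

10


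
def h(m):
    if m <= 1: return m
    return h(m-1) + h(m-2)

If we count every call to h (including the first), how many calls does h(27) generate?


Let C(n) = total calls for h(n)
C(0) = 1, C(1) = 1
C(2) = 1 + C(1) + C(0) = 1 + 1 + 1 = 3
C(3) = 1 + C(2) + C(1) = 1 + 3 + 1 = 5
C(4) = 1 + C(3) + C(2) = 1 + 5 + 3 = 9
C(5) = 1 + C(4) + C(3) = 1 + 9 + 5 = 15
C(6) = 1 + C(5) + C(4) = 1 + 15 + 9 = 25
C(7) = 1 + C(6) + C(5) = 1 + 25 + 15 = 41
C(8) = 1 + C(7) + C(6) = 1 + 41 + 25 = 67
C(9) = 1 + C(8) + C(7) = 1 + 67 + 41 = 109
C(10) = 1 + C(9) + C(8) = 1 + 109 + 67 = 177
C(11) = 1 + C(10) + C(9) = 1 + 177 + 109 = 287
C(12) = 1 + C(11) + C(10) = 1 + 287 + 177 = 465
C(13) = 1 + C(12) + C(11) = 1 + 465 + 287 = 753
C(14) = 1 + C(13) + C(12) = 1 + 753 + 465 = 1219
C(15) = 1 + C(14) + C(13) = 1 + 1219 + 753 = 1973
C(16) = 1 + C(15) + C(14) = 1 + 1973 + 1219 = 3193
C(17) = 1 + C(16) + C(15) = 1 + 3193 + 1973 = 5167
C(18) = 1 + C(17) + C(16) = 1 + 5167 + 3193 = 8361
C(19) = 1 + C(18) + C(17) = 1 + 8361 + 5167 = 13529
C(20) = 1 + C(19) + C(18) = 1 + 13529 + 8361 = 21891
C(21) = 1 + C(20) + C(19) = 1 + 21891 + 13529 = 35421
C(22) = 1 + C(21) + C(20) = 1 + 35421 + 21891 = 57313
C(23) = 1 + C(22) + C(21) = 1 + 57313 + 35421 = 92735
C(24) = 1 + C(23) + C(22) = 1 + 92735 + 57313 = 150049
C(25) = 1 + C(24) + C(23) = 1 + 150049 + 92735 = 242785
C(26) = 1 + C(25) + C(24) = 1 + 242785 + 150049 = 392835
C(27) = 1 + C(26) + C(25) = 1 + 392835 + 242785 = 635621

635621


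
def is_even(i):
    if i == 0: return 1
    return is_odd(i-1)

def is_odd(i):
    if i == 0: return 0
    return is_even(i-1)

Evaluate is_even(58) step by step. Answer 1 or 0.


is_even(58) = is_odd(57)
is_odd(57) = is_even(56)
is_even(56) = is_odd(55)
is_odd(55) = is_even(54)
is_even(54) = is_odd(53)
is_odd(53) = is_even(52)
is_even(52) = is_odd(51)
is_odd(51) = is_even(50)
is_even(50) = is_odd(49)
is_odd(49) = is_even(48)
is_even(48) = is_odd(47)
is_odd(47) = is_even(46)
is_even(46) = is_odd(45)
is_odd(45) = is_even(44)
is_even(44) = is_odd(43)
is_odd(43) = is_even(42)
is_even(42) = is_odd(41)
is_odd(41) = is_even(40)
is_even(40) = is_odd(39)
is_odd(39) = is_even(38)
is_even(38) = is_odd(37)
is_odd(37) = is_even(36)
is_even(36) = is_odd(35)
is_odd(35) = is_even(34)
is_even(34) = is_odd(33)
is_odd(33) = is_even(32)
is_even(32) = is_odd(31)
is_odd(31) = is_even(30)
is_even(30) = is_odd(29)
is_odd(29) = is_even(28)
is_even(28) = is_odd(27)
is_odd(27) = is_even(26)
is_even(26) = is_odd(25)
is_odd(25) = is_even(24)
is_even(24) = is_odd(23)
is_odd(23) = is_even(22)
is_even(22) = is_odd(21)
is_odd(21) = is_even(20)
is_even(20) = is_odd(19)
is_odd(19) = is_even(18)
is_even(18) = is_odd(17)
is_odd(17) = is_even(16)
is_even(16) = is_odd(15)
is_odd(15) = is_even(14)
is_even(14) = is_odd(13)
is_odd(13) = is_even(12)
is_even(12) = is_odd(11)
is_odd(11) = is_even(10)
is_even(10) = is_odd(9)
is_odd(9) = is_even(8)
is_even(8) = is_odd(7)
is_odd(7) = is_even(6)
is_even(6) = is_odd(5)
is_odd(5) = is_even(4)
is_even(4) = is_odd(3)
is_odd(3) = is_even(2)
is_even(2) = is_odd(1)
is_odd(1) = is_even(0)
is_even(0) = 1  (base case)
Result: 1

1


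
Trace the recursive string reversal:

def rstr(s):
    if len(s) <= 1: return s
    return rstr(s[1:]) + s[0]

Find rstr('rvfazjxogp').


rstr('rvfazjxogp') = rstr('vfazjxogp') + 'r'
rstr('vfazjxogp') = rstr('fazjxogp') + 'v'
rstr('fazjxogp') = rstr('azjxogp') + 'f'
rstr('azjxogp') = rstr('zjxogp') + 'a'
rstr('zjxogp') = rstr('jxogp') + 'z'
rstr('jxogp') = rstr('xogp') + 'j'
rstr('xogp') = rstr('ogp') + 'x'
rstr('ogp') = rstr('gp') + 'o'
rstr('gp') = rstr('p') + 'g'
rstr('p') = 'p'  (base case)
Concatenating: 'p' + 'g' + 'o' + 'x' + 'j' + 'z' + 'a' + 'f' + 'v' + 'r' = 'pgoxjzafvr'

pgoxjzafvr


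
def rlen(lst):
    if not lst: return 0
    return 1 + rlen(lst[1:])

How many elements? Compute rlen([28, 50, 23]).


rlen([28, 50, 23]) = 1 + rlen([50, 23])
rlen([50, 23]) = 1 + rlen([23])
rlen([23]) = 1 + rlen([])
rlen([]) = 0  (base case)
Unwinding: 1 + 1 + 1 + 0 = 3

3


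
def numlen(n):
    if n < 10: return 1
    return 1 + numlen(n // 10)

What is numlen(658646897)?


numlen(658646897) = 1 + numlen(65864689)
numlen(65864689) = 1 + numlen(6586468)
numlen(6586468) = 1 + numlen(658646)
numlen(658646) = 1 + numlen(65864)
numlen(65864) = 1 + numlen(6586)
numlen(6586) = 1 + numlen(658)
numlen(658) = 1 + numlen(65)
numlen(65) = 1 + numlen(6)
numlen(6) = 1  (base case: 6 < 10)
Unwinding: 1 + 1 + 1 + 1 + 1 + 1 + 1 + 1 + 1 = 9

9


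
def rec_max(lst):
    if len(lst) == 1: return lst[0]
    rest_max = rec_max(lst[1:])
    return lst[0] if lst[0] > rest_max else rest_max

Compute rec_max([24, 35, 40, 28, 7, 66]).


rec_max([24, 35, 40, 28, 7, 66]): compare 24 with rec_max([35, 40, 28, 7, 66])
rec_max([35, 40, 28, 7, 66]): compare 35 with rec_max([40, 28, 7, 66])
rec_max([40, 28, 7, 66]): compare 40 with rec_max([28, 7, 66])
rec_max([28, 7, 66]): compare 28 with rec_max([7, 66])
rec_max([7, 66]): compare 7 with rec_max([66])
rec_max([66]) = 66  (base case)
Compare 7 with 66 -> 66
Compare 28 with 66 -> 66
Compare 40 with 66 -> 66
Compare 35 with 66 -> 66
Compare 24 with 66 -> 66

66


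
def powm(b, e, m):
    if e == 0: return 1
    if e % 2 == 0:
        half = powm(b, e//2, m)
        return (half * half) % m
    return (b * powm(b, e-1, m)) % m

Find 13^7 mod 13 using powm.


powm(13, 7, 13): e is odd, compute powm(13, 6, 13)
  powm(13, 6, 13): e is even, compute powm(13, 3, 13)
    powm(13, 3, 13): e is odd, compute powm(13, 2, 13)
      powm(13, 2, 13): e is even, compute powm(13, 1, 13)
        powm(13, 1, 13): e is odd, compute powm(13, 0, 13)
          powm(13, 0, 13) = 1
        (13 * 1) % 13 = 0
      half=0, (0*0) % 13 = 0
    (13 * 0) % 13 = 0
  half=0, (0*0) % 13 = 0
(13 * 0) % 13 = 0

0


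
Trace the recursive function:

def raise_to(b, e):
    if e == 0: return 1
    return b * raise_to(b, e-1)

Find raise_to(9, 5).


raise_to(9, 5)
= 9 * raise_to(9, 4)
= 9 * 9 * raise_to(9, 3)
= 9 * 9 * 9 * raise_to(9, 2)
= 9 * 9 * 9 * 9 * raise_to(9, 1)
= 9 * 9 * 9 * 9 * 9 * raise_to(9, 0)
= 9 * 9 * 9 * 9 * 9 * 1
= 59049

59049


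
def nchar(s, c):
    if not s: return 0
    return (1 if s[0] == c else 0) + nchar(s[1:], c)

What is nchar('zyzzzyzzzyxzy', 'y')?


s[0]='z' != 'y' -> 0
s[0]='y' == 'y' -> 1
s[0]='z' != 'y' -> 0
s[0]='z' != 'y' -> 0
s[0]='z' != 'y' -> 0
s[0]='y' == 'y' -> 1
s[0]='z' != 'y' -> 0
s[0]='z' != 'y' -> 0
s[0]='z' != 'y' -> 0
s[0]='y' == 'y' -> 1
s[0]='x' != 'y' -> 0
s[0]='z' != 'y' -> 0
s[0]='y' == 'y' -> 1
Sum: 0 + 1 + 0 + 0 + 0 + 1 + 0 + 0 + 0 + 1 + 0 + 0 + 1 = 4

4


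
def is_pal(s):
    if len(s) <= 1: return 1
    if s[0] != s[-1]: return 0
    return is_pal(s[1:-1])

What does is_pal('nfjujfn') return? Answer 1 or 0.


is_pal('nfjujfn'): s[0]='n' == s[-1]='n' -> check is_pal('fjujf')
is_pal('fjujf'): s[0]='f' == s[-1]='f' -> check is_pal('juj')
is_pal('juj'): s[0]='j' == s[-1]='j' -> check is_pal('u')
is_pal('u'): len <= 1 -> return 1  (base case)
Result: 1 (palindrome)

1


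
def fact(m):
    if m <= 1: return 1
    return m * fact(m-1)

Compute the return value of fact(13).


fact(13)
= 13 * fact(12)
= 13 * 12 * fact(11)
= 13 * 12 * 11 * fact(10)
= 13 * 12 * 11 * 10 * fact(9)
= 13 * 12 * 11 * 10 * 9 * fact(8)
= 13 * 12 * 11 * 10 * 9 * 8 * fact(7)
= 13 * 12 * 11 * 10 * 9 * 8 * 7 * fact(6)
= 13 * 12 * 11 * 10 * 9 * 8 * 7 * 6 * fact(5)
= 13 * 12 * 11 * 10 * 9 * 8 * 7 * 6 * 5 * fact(4)
= 13 * 12 * 11 * 10 * 9 * 8 * 7 * 6 * 5 * 4 * fact(3)
= 13 * 12 * 11 * 10 * 9 * 8 * 7 * 6 * 5 * 4 * 3 * fact(2)
= 13 * 12 * 11 * 10 * 9 * 8 * 7 * 6 * 5 * 4 * 3 * 2 * fact(1)
= 13 * 12 * 11 * 10 * 9 * 8 * 7 * 6 * 5 * 4 * 3 * 2 * 1
= 6227020800

6227020800


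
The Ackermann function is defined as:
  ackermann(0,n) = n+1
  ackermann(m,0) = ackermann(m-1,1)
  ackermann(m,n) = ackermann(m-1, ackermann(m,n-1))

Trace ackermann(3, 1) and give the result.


ackermann(3, 1) = ackermann(2, ackermann(3, 0))
  ackermann(3, 0) = ackermann(2, 1)
    ackermann(2, 1) = ackermann(1, ackermann(2, 0))
      ackermann(2, 0) = ackermann(1, 1)
        ackermann(1, 1) = ackermann(0, ackermann(1, 0))
          ackermann(1, 0) = ackermann(0, 1)
          ackermann(0, 1) = 2
          = ackermann(0, 2)
          ackermann(0, 2) = 3
      = ackermann(1, 3)
      ackermann(1, 3) = ackermann(0, ackermann(1, 2))
        ackermann(1, 2) = ackermann(0, ackermann(1, 1))
          ackermann(1, 1) = ackermann(0, ackermann(1, 0))
          ackermann(1, 0) = ackermann(0, 1)
          ackermann(0, 1) = 2
            = ackermann(0, 2)
          ackermann(0, 2) = 3
          = ackermann(0, 3)
          ackermann(0, 3) = 4
        = ackermann(0, 4)
        ackermann(0, 4) = 5
  = ackermann(2, 5)
  ackermann(2, 5) = ackermann(1, ackermann(2, 4))
    ackermann(2, 4) = ackermann(1, ackermann(2, 3))
      ackermann(2, 3) = ackermann(1, ackermann(2, 2))
... (trace truncated)
Result: ackermann(3, 1) = 13

13


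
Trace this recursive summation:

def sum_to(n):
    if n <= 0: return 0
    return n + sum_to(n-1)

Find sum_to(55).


sum_to(55)
= 55 + 54 + 53 + 52 + 51 + 50 + 49 + 48 + 47 + 46 + 45 + 44 + 43 + 42 + 41 + 40 + 39 + 38 + 37 + 36 + 35 + 34 + 33 + 32 + 31 + 30 + 29 + 28 + 27 + 26 + 25 + 24 + 23 + 22 + 21 + 20 + 19 + 18 + 17 + 16 + 15 + 14 + 13 + 12 + 11 + 10 + 9 + 8 + 7 + 6 + 5 + 4 + 3 + 2 + 1 + sum_to(0)
= 55 + 54 + 53 + 52 + 51 + 50 + 49 + 48 + 47 + 46 + 45 + 44 + 43 + 42 + 41 + 40 + 39 + 38 + 37 + 36 + 35 + 34 + 33 + 32 + 31 + 30 + 29 + 28 + 27 + 26 + 25 + 24 + 23 + 22 + 21 + 20 + 19 + 18 + 17 + 16 + 15 + 14 + 13 + 12 + 11 + 10 + 9 + 8 + 7 + 6 + 5 + 4 + 3 + 2 + 1 + 0
= 1540

1540


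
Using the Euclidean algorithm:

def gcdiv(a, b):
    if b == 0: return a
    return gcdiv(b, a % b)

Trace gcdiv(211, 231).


gcdiv(211, 231) = gcdiv(231, 211)
gcdiv(231, 211) = gcdiv(211, 20)
gcdiv(211, 20) = gcdiv(20, 11)
gcdiv(20, 11) = gcdiv(11, 9)
gcdiv(11, 9) = gcdiv(9, 2)
gcdiv(9, 2) = gcdiv(2, 1)
gcdiv(2, 1) = gcdiv(1, 0)
gcdiv(1, 0) = 1  (base case)

1


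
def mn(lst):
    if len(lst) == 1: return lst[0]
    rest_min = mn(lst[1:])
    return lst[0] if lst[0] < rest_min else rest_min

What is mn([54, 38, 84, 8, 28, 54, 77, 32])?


mn([54, 38, 84, 8, 28, 54, 77, 32]): compare 54 with mn([38, 84, 8, 28, 54, 77, 32])
mn([38, 84, 8, 28, 54, 77, 32]): compare 38 with mn([84, 8, 28, 54, 77, 32])
mn([84, 8, 28, 54, 77, 32]): compare 84 with mn([8, 28, 54, 77, 32])
mn([8, 28, 54, 77, 32]): compare 8 with mn([28, 54, 77, 32])
mn([28, 54, 77, 32]): compare 28 with mn([54, 77, 32])
mn([54, 77, 32]): compare 54 with mn([77, 32])
mn([77, 32]): compare 77 with mn([32])
mn([32]) = 32  (base case)
Compare 77 with 32 -> 32
Compare 54 with 32 -> 32
Compare 28 with 32 -> 28
Compare 8 with 28 -> 8
Compare 84 with 8 -> 8
Compare 38 with 8 -> 8
Compare 54 with 8 -> 8

8


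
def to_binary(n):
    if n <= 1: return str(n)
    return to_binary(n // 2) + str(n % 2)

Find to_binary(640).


to_binary(640) = to_binary(320) + '0'
to_binary(320) = to_binary(160) + '0'
to_binary(160) = to_binary(80) + '0'
to_binary(80) = to_binary(40) + '0'
to_binary(40) = to_binary(20) + '0'
to_binary(20) = to_binary(10) + '0'
to_binary(10) = to_binary(5) + '0'
to_binary(5) = to_binary(2) + '1'
to_binary(2) = to_binary(1) + '0'
to_binary(1) = '1'  (base case)
Concatenating: '1' + '0' + '1' + '0' + '0' + '0' + '0' + '0' + '0' + '0' = '1010000000'

1010000000


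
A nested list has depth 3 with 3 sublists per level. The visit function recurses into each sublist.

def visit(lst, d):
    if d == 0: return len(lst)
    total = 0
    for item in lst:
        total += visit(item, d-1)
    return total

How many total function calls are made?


At depth 0 (root): 1 call
At depth 1: each of 1 parents calls visit on 3 children = 3 calls
At depth 2: each of 3 parents calls visit on 3 children = 9 calls
At depth 3: each of 9 parents calls visit on 3 children = 27 calls
Total: 1 + 3 + 9 + 27 = 40

40


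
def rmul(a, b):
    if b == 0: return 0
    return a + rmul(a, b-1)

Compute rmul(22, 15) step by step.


rmul(22, 15) = 22 + rmul(22, 14)
rmul(22, 14) = 22 + rmul(22, 13)
rmul(22, 13) = 22 + rmul(22, 12)
rmul(22, 12) = 22 + rmul(22, 11)
rmul(22, 11) = 22 + rmul(22, 10)
rmul(22, 10) = 22 + rmul(22, 9)
rmul(22, 9) = 22 + rmul(22, 8)
rmul(22, 8) = 22 + rmul(22, 7)
rmul(22, 7) = 22 + rmul(22, 6)
rmul(22, 6) = 22 + rmul(22, 5)
rmul(22, 5) = 22 + rmul(22, 4)
rmul(22, 4) = 22 + rmul(22, 3)
rmul(22, 3) = 22 + rmul(22, 2)
rmul(22, 2) = 22 + rmul(22, 1)
rmul(22, 1) = 22 + rmul(22, 0)
rmul(22, 0) = 0  (base case)
Total: 22 + 22 + 22 + 22 + 22 + 22 + 22 + 22 + 22 + 22 + 22 + 22 + 22 + 22 + 22 + 0 = 330

330


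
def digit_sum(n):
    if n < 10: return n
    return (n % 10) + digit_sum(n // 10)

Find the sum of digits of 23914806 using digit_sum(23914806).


digit_sum(23914806) = 6 + digit_sum(2391480)
digit_sum(2391480) = 0 + digit_sum(239148)
digit_sum(239148) = 8 + digit_sum(23914)
digit_sum(23914) = 4 + digit_sum(2391)
digit_sum(2391) = 1 + digit_sum(239)
digit_sum(239) = 9 + digit_sum(23)
digit_sum(23) = 3 + digit_sum(2)
digit_sum(2) = 2  (base case)
Total: 6 + 0 + 8 + 4 + 1 + 9 + 3 + 2 = 33

33


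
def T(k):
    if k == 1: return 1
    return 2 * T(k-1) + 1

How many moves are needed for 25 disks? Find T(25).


T(25) = 2 * T(24) + 1
T(24) = 2 * T(23) + 1
T(23) = 2 * T(22) + 1
T(22) = 2 * T(21) + 1
T(21) = 2 * T(20) + 1
T(20) = 2 * T(19) + 1
T(19) = 2 * T(18) + 1
T(18) = 2 * T(17) + 1
T(17) = 2 * T(16) + 1
T(16) = 2 * T(15) + 1
T(15) = 2 * T(14) + 1
T(14) = 2 * T(13) + 1
T(13) = 2 * T(12) + 1
T(12) = 2 * T(11) + 1
T(11) = 2 * T(10) + 1
T(10) = 2 * T(9) + 1
T(9) = 2 * T(8) + 1
T(8) = 2 * T(7) + 1
T(7) = 2 * T(6) + 1
T(6) = 2 * T(5) + 1
T(5) = 2 * T(4) + 1
T(4) = 2 * T(3) + 1
T(3) = 2 * T(2) + 1
T(2) = 2 * T(1) + 1
T(1) = 1  (base case)
T(2) = 2 * 1 + 1 = 3
T(3) = 2 * 3 + 1 = 7
T(4) = 2 * 7 + 1 = 15
T(5) = 2 * 15 + 1 = 31
T(6) = 2 * 31 + 1 = 63
T(7) = 2 * 63 + 1 = 127
T(8) = 2 * 127 + 1 = 255
T(9) = 2 * 255 + 1 = 511
T(10) = 2 * 511 + 1 = 1023
T(11) = 2 * 1023 + 1 = 2047
T(12) = 2 * 2047 + 1 = 4095
T(13) = 2 * 4095 + 1 = 8191
T(14) = 2 * 8191 + 1 = 16383
T(15) = 2 * 16383 + 1 = 32767
T(16) = 2 * 32767 + 1 = 65535
T(17) = 2 * 65535 + 1 = 131071
T(18) = 2 * 131071 + 1 = 262143
T(19) = 2 * 262143 + 1 = 524287
T(20) = 2 * 524287 + 1 = 1048575
T(21) = 2 * 1048575 + 1 = 2097151
T(22) = 2 * 2097151 + 1 = 4194303
T(23) = 2 * 4194303 + 1 = 8388607
T(24) = 2 * 8388607 + 1 = 16777215
T(25) = 2 * 16777215 + 1 = 33554431

33554431


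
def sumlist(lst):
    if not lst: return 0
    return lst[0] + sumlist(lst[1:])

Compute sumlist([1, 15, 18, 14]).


sumlist([1, 15, 18, 14]) = 1 + sumlist([15, 18, 14])
sumlist([15, 18, 14]) = 15 + sumlist([18, 14])
sumlist([18, 14]) = 18 + sumlist([14])
sumlist([14]) = 14 + sumlist([])
sumlist([]) = 0  (base case)
Total: 1 + 15 + 18 + 14 + 0 = 48

48


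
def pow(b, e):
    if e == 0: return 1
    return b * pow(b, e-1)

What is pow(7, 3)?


pow(7, 3)
= 7 * pow(7, 2)
= 7 * 7 * pow(7, 1)
= 7 * 7 * 7 * pow(7, 0)
= 7 * 7 * 7 * 1
= 343

343


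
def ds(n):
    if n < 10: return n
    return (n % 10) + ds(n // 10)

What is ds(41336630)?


ds(41336630) = 0 + ds(4133663)
ds(4133663) = 3 + ds(413366)
ds(413366) = 6 + ds(41336)
ds(41336) = 6 + ds(4133)
ds(4133) = 3 + ds(413)
ds(413) = 3 + ds(41)
ds(41) = 1 + ds(4)
ds(4) = 4  (base case)
Total: 0 + 3 + 6 + 6 + 3 + 3 + 1 + 4 = 26

26


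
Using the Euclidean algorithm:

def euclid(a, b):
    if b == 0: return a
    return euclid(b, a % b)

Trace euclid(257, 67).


euclid(257, 67) = euclid(67, 56)
euclid(67, 56) = euclid(56, 11)
euclid(56, 11) = euclid(11, 1)
euclid(11, 1) = euclid(1, 0)
euclid(1, 0) = 1  (base case)

1


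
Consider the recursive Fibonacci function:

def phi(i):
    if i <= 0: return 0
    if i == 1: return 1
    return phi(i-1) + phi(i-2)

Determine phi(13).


Computing phi(13) bottom-up:
phi(0) = 0
phi(1) = 1
phi(2) = phi(1) + phi(0) = 1 + 0 = 1
phi(3) = phi(2) + phi(1) = 1 + 1 = 2
phi(4) = phi(3) + phi(2) = 2 + 1 = 3
phi(5) = phi(4) + phi(3) = 3 + 2 = 5
phi(6) = phi(5) + phi(4) = 5 + 3 = 8
phi(7) = phi(6) + phi(5) = 8 + 5 = 13
phi(8) = phi(7) + phi(6) = 13 + 8 = 21
phi(9) = phi(8) + phi(7) = 21 + 13 = 34
phi(10) = phi(9) + phi(8) = 34 + 21 = 55
phi(11) = phi(10) + phi(9) = 55 + 34 = 89
phi(12) = phi(11) + phi(10) = 89 + 55 = 144
phi(13) = phi(12) + phi(11) = 144 + 89 = 233

233


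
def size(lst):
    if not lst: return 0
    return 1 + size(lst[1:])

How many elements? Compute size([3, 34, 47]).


size([3, 34, 47]) = 1 + size([34, 47])
size([34, 47]) = 1 + size([47])
size([47]) = 1 + size([])
size([]) = 0  (base case)
Unwinding: 1 + 1 + 1 + 0 = 3

3


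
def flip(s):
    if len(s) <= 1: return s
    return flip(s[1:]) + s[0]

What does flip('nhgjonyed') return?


flip('nhgjonyed') = flip('hgjonyed') + 'n'
flip('hgjonyed') = flip('gjonyed') + 'h'
flip('gjonyed') = flip('jonyed') + 'g'
flip('jonyed') = flip('onyed') + 'j'
flip('onyed') = flip('nyed') + 'o'
flip('nyed') = flip('yed') + 'n'
flip('yed') = flip('ed') + 'y'
flip('ed') = flip('d') + 'e'
flip('d') = 'd'  (base case)
Concatenating: 'd' + 'e' + 'y' + 'n' + 'o' + 'j' + 'g' + 'h' + 'n' = 'deynojghn'

deynojghn


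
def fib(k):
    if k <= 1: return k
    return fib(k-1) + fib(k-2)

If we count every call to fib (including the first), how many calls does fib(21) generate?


Let C(n) = total calls for fib(n)
C(0) = 1, C(1) = 1
C(2) = 1 + C(1) + C(0) = 1 + 1 + 1 = 3
C(3) = 1 + C(2) + C(1) = 1 + 3 + 1 = 5
C(4) = 1 + C(3) + C(2) = 1 + 5 + 3 = 9
C(5) = 1 + C(4) + C(3) = 1 + 9 + 5 = 15
C(6) = 1 + C(5) + C(4) = 1 + 15 + 9 = 25
C(7) = 1 + C(6) + C(5) = 1 + 25 + 15 = 41
C(8) = 1 + C(7) + C(6) = 1 + 41 + 25 = 67
C(9) = 1 + C(8) + C(7) = 1 + 67 + 41 = 109
C(10) = 1 + C(9) + C(8) = 1 + 109 + 67 = 177
C(11) = 1 + C(10) + C(9) = 1 + 177 + 109 = 287
C(12) = 1 + C(11) + C(10) = 1 + 287 + 177 = 465
C(13) = 1 + C(12) + C(11) = 1 + 465 + 287 = 753
C(14) = 1 + C(13) + C(12) = 1 + 753 + 465 = 1219
C(15) = 1 + C(14) + C(13) = 1 + 1219 + 753 = 1973
C(16) = 1 + C(15) + C(14) = 1 + 1973 + 1219 = 3193
C(17) = 1 + C(16) + C(15) = 1 + 3193 + 1973 = 5167
C(18) = 1 + C(17) + C(16) = 1 + 5167 + 3193 = 8361
C(19) = 1 + C(18) + C(17) = 1 + 8361 + 5167 = 13529
C(20) = 1 + C(19) + C(18) = 1 + 13529 + 8361 = 21891
C(21) = 1 + C(20) + C(19) = 1 + 21891 + 13529 = 35421

35421


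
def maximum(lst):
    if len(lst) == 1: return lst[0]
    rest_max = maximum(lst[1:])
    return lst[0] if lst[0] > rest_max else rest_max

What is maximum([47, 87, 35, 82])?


maximum([47, 87, 35, 82]): compare 47 with maximum([87, 35, 82])
maximum([87, 35, 82]): compare 87 with maximum([35, 82])
maximum([35, 82]): compare 35 with maximum([82])
maximum([82]) = 82  (base case)
Compare 35 with 82 -> 82
Compare 87 with 82 -> 87
Compare 47 with 87 -> 87

87


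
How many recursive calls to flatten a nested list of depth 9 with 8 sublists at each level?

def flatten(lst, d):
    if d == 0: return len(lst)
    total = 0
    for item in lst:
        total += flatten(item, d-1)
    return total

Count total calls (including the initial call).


At depth 0 (root): 1 call
At depth 1: each of 1 parents calls flatten on 8 children = 8 calls
At depth 2: each of 8 parents calls flatten on 8 children = 64 calls
At depth 3: each of 64 parents calls flatten on 8 children = 512 calls
At depth 4: each of 512 parents calls flatten on 8 children = 4096 calls
At depth 5: each of 4096 parents calls flatten on 8 children = 32768 calls
At depth 6: each of 32768 parents calls flatten on 8 children = 262144 calls
At depth 7: each of 262144 parents calls flatten on 8 children = 2097152 calls
At depth 8: each of 2097152 parents calls flatten on 8 children = 16777216 calls
At depth 9: each of 16777216 parents calls flatten on 8 children = 134217728 calls
Total: 1 + 8 + 64 + 512 + 4096 + 32768 + 262144 + 2097152 + 16777216 + 134217728 = 153391689

153391689


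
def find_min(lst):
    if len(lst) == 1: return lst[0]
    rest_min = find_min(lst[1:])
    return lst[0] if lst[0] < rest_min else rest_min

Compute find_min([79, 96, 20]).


find_min([79, 96, 20]): compare 79 with find_min([96, 20])
find_min([96, 20]): compare 96 with find_min([20])
find_min([20]) = 20  (base case)
Compare 96 with 20 -> 20
Compare 79 with 20 -> 20

20


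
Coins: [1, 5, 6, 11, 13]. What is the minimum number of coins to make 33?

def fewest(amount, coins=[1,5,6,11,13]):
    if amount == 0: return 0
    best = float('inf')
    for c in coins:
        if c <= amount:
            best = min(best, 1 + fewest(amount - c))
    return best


Building up with DP:
fewest(0) = 0
fewest(1) = min(1+fewest(0)=1+0=1) = 1
fewest(2) = min(1+fewest(1)=1+1=2) = 2
fewest(3) = min(1+fewest(2)=1+2=3) = 3
fewest(4) = min(1+fewest(3)=1+3=4) = 4
fewest(5) = min(1+fewest(4)=1+4=5, 1+fewest(0)=1+0=1) = 1
fewest(6) = min(1+fewest(5)=1+1=2, 1+fewest(1)=1+1=2, 1+fewest(0)=1+0=1) = 1
fewest(7) = min(1+fewest(6)=1+1=2, 1+fewest(2)=1+2=3, 1+fewest(1)=1+1=2) = 2
fewest(8) = min(1+fewest(7)=1+2=3, 1+fewest(3)=1+3=4, 1+fewest(2)=1+2=3) = 3
fewest(9) = min(1+fewest(8)=1+3=4, 1+fewest(4)=1+4=5, 1+fewest(3)=1+3=4) = 4
fewest(10) = min(1+fewest(9)=1+4=5, 1+fewest(5)=1+1=2, 1+fewest(4)=1+4=5) = 2
fewest(11) = min(1+fewest(10)=1+2=3, 1+fewest(6)=1+1=2, 1+fewest(5)=1+1=2, 1+fewest(0)=1+0=1) = 1
fewest(12) = min(1+fewest(11)=1+1=2, 1+fewest(7)=1+2=3, 1+fewest(6)=1+1=2, 1+fewest(1)=1+1=2) = 2
fewest(13) = min(1+fewest(12)=1+2=3, 1+fewest(8)=1+3=4, 1+fewest(7)=1+2=3, 1+fewest(2)=1+2=3, 1+fewest(0)=1+0=1) = 1
fewest(14) = min(1+fewest(13)=1+1=2, 1+fewest(9)=1+4=5, 1+fewest(8)=1+3=4, 1+fewest(3)=1+3=4, 1+fewest(1)=1+1=2) = 2
fewest(15) = min(1+fewest(14)=1+2=3, 1+fewest(10)=1+2=3, 1+fewest(9)=1+4=5, 1+fewest(4)=1+4=5, 1+fewest(2)=1+2=3) = 3
fewest(16) = min(1+fewest(15)=1+3=4, 1+fewest(11)=1+1=2, 1+fewest(10)=1+2=3, 1+fewest(5)=1+1=2, 1+fewest(3)=1+3=4) = 2
fewest(17) = min(1+fewest(16)=1+2=3, 1+fewest(12)=1+2=3, 1+fewest(11)=1+1=2, 1+fewest(6)=1+1=2, 1+fewest(4)=1+4=5) = 2
fewest(18) = min(1+fewest(17)=1+2=3, 1+fewest(13)=1+1=2, 1+fewest(12)=1+2=3, 1+fewest(7)=1+2=3, 1+fewest(5)=1+1=2) = 2
fewest(19) = min(1+fewest(18)=1+2=3, 1+fewest(14)=1+2=3, 1+fewest(13)=1+1=2, 1+fewest(8)=1+3=4, 1+fewest(6)=1+1=2) = 2
fewest(20) = min(1+fewest(19)=1+2=3, 1+fewest(15)=1+3=4, 1+fewest(14)=1+2=3, 1+fewest(9)=1+4=5, 1+fewest(7)=1+2=3) = 3
fewest(21) = min(1+fewest(20)=1+3=4, 1+fewest(16)=1+2=3, 1+fewest(15)=1+3=4, 1+fewest(10)=1+2=3, 1+fewest(8)=1+3=4) = 3
fewest(22) = min(1+fewest(21)=1+3=4, 1+fewest(17)=1+2=3, 1+fewest(16)=1+2=3, 1+fewest(11)=1+1=2, 1+fewest(9)=1+4=5) = 2
fewest(23) = min(1+fewest(22)=1+2=3, 1+fewest(18)=1+2=3, 1+fewest(17)=1+2=3, 1+fewest(12)=1+2=3, 1+fewest(10)=1+2=3) = 3
fewest(24) = min(1+fewest(23)=1+3=4, 1+fewest(19)=1+2=3, 1+fewest(18)=1+2=3, 1+fewest(13)=1+1=2, 1+fewest(11)=1+1=2) = 2
fewest(25) = min(1+fewest(24)=1+2=3, 1+fewest(20)=1+3=4, 1+fewest(19)=1+2=3, 1+fewest(14)=1+2=3, 1+fewest(12)=1+2=3) = 3
fewest(26) = min(1+fewest(25)=1+3=4, 1+fewest(21)=1+3=4, 1+fewest(20)=1+3=4, 1+fewest(15)=1+3=4, 1+fewest(13)=1+1=2) = 2
fewest(27) = min(1+fewest(26)=1+2=3, 1+fewest(22)=1+2=3, 1+fewest(21)=1+3=4, 1+fewest(16)=1+2=3, 1+fewest(14)=1+2=3) = 3
fewest(28) = min(1+fewest(27)=1+3=4, 1+fewest(23)=1+3=4, 1+fewest(22)=1+2=3, 1+fewest(17)=1+2=3, 1+fewest(15)=1+3=4) = 3
fewest(29) = min(1+fewest(28)=1+3=4, 1+fewest(24)=1+2=3, 1+fewest(23)=1+3=4, 1+fewest(18)=1+2=3, 1+fewest(16)=1+2=3) = 3
fewest(30) = min(1+fewest(29)=1+3=4, 1+fewest(25)=1+3=4, 1+fewest(24)=1+2=3, 1+fewest(19)=1+2=3, 1+fewest(17)=1+2=3) = 3
fewest(31) = min(1+fewest(30)=1+3=4, 1+fewest(26)=1+2=3, 1+fewest(25)=1+3=4, 1+fewest(20)=1+3=4, 1+fewest(18)=1+2=3) = 3
fewest(32) = min(1+fewest(31)=1+3=4, 1+fewest(27)=1+3=4, 1+fewest(26)=1+2=3, 1+fewest(21)=1+3=4, 1+fewest(19)=1+2=3) = 3
fewest(33) = min(1+fewest(32)=1+3=4, 1+fewest(28)=1+3=4, 1+fewest(27)=1+3=4, 1+fewest(22)=1+2=3, 1+fewest(20)=1+3=4) = 3

3


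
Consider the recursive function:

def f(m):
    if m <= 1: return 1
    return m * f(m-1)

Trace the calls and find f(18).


f(18)
= 18 * f(17)
= 18 * 17 * f(16)
= 18 * 17 * 16 * f(15)
= 18 * 17 * 16 * 15 * f(14)
= 18 * 17 * 16 * 15 * 14 * f(13)
= 18 * 17 * 16 * 15 * 14 * 13 * f(12)
= 18 * 17 * 16 * 15 * 14 * 13 * 12 * f(11)
= 18 * 17 * 16 * 15 * 14 * 13 * 12 * 11 * f(10)
= 18 * 17 * 16 * 15 * 14 * 13 * 12 * 11 * 10 * f(9)
= 18 * 17 * 16 * 15 * 14 * 13 * 12 * 11 * 10 * 9 * f(8)
= 18 * 17 * 16 * 15 * 14 * 13 * 12 * 11 * 10 * 9 * 8 * f(7)
= 18 * 17 * 16 * 15 * 14 * 13 * 12 * 11 * 10 * 9 * 8 * 7 * f(6)
= 18 * 17 * 16 * 15 * 14 * 13 * 12 * 11 * 10 * 9 * 8 * 7 * 6 * f(5)
= 18 * 17 * 16 * 15 * 14 * 13 * 12 * 11 * 10 * 9 * 8 * 7 * 6 * 5 * f(4)
= 18 * 17 * 16 * 15 * 14 * 13 * 12 * 11 * 10 * 9 * 8 * 7 * 6 * 5 * 4 * f(3)
= 18 * 17 * 16 * 15 * 14 * 13 * 12 * 11 * 10 * 9 * 8 * 7 * 6 * 5 * 4 * 3 * f(2)
= 18 * 17 * 16 * 15 * 14 * 13 * 12 * 11 * 10 * 9 * 8 * 7 * 6 * 5 * 4 * 3 * 2 * f(1)
= 18 * 17 * 16 * 15 * 14 * 13 * 12 * 11 * 10 * 9 * 8 * 7 * 6 * 5 * 4 * 3 * 2 * 1
= 6402373705728000

6402373705728000
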